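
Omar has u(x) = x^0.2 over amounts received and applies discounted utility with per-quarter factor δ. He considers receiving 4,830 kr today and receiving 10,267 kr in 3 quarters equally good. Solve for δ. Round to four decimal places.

Indifference means u(4830) = δ^3 · u(10267), so δ^3 = u(4830)/u(10267).
Since u(x) = x^0.2, δ^3 = (4830/10267)^0.2 = 0.47044^0.2 = 0.86000.
So δ = 0.86000^(1/3) ≈ 0.9510.

δ ≈ 0.9510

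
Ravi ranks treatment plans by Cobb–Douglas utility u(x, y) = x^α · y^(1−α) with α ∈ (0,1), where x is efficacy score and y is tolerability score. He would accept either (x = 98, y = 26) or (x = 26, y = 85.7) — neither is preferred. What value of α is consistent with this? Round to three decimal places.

Indifference: 98^α · 26^(1−α) = 26^α · 85.7^(1−α).
Taking logs: α·ln 98 + (1−α)·ln 26 = α·ln 26 + (1−α)·ln 85.7, i.e. α·1.326871 = (1−α)·1.192756.
Thus α·(2.519627) = 1.192756, so α = 1.192756/2.519627 ≈ 0.473.

α ≈ 0.473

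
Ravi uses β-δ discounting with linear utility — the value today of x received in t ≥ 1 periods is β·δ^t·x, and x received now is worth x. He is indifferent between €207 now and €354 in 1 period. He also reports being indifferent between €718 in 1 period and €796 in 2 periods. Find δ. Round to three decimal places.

δ ≈ 0.902

Both payoffs in the second observation are in the future, so β drops out: δ^1·718 = δ^2·796 ⇒ δ = 718/796 = 0.90201.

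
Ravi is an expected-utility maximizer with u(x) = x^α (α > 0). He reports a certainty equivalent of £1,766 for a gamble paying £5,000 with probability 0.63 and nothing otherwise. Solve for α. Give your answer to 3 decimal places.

The lottery's expected utility is 0.63·u(5000) + 0.37·u(0) = 0.63·5000^α (since u(0) = 0 for α > 0).
Setting u(1766) equal to that: 1766^α = 0.63·5000^α ⇒ (1766/5000)^α = 0.63.
Taking logs: α·ln(1766/5000) = ln(0.63), so α = -0.462035 / -1.040721 ≈ 0.444.

α ≈ 0.444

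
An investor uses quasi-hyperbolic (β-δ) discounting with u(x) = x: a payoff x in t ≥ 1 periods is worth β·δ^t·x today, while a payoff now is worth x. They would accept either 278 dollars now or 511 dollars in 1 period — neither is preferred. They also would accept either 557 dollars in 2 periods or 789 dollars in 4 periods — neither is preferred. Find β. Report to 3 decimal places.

β ≈ 0.647

Both payoffs in the second observation are in the future, so β drops out: δ^2·557 = δ^4·789 ⇒ δ^2 = 557/789 = 0.70596, so δ = 0.84021.
Now use the now-vs-future pair: 278 = β·δ·511 gives β = 278/(0.84021·511) ≈ 0.647.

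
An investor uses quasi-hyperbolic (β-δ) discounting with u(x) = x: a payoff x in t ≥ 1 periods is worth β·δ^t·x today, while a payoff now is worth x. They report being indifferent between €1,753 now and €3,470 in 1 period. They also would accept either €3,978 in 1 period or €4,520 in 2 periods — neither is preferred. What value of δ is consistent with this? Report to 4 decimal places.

From the later pair, β·δ^1·3978 = β·δ^2·4520; dividing through, δ = 3978/4520 = 0.88009.

δ ≈ 0.8801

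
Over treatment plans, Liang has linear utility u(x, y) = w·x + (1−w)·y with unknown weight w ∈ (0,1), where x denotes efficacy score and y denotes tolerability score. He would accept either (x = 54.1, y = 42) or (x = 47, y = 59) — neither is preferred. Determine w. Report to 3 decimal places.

Equating utilities: w·54.1 + (1−w)·42 = w·47 + (1−w)·59.
Collecting terms: w·7.1 = (1−w)·17.
The marginal rate of substitution is 17/7.1, so w = 17/(7.1+17) = 0.705.

w = 0.705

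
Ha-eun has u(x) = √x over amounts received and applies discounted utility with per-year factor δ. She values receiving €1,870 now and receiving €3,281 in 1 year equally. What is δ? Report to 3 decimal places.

The payoff in 1 year is discounted by δ, so u(1870) = δ·u(3281) and δ = u(1870)/u(3281).
Since u(x) = √x, δ = √(1870/3281) = 0.75495.

δ ≈ 0.755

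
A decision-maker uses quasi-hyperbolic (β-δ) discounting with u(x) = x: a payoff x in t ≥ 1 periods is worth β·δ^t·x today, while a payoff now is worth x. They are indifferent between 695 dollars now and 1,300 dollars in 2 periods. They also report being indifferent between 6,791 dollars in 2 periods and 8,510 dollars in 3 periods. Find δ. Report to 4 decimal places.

δ ≈ 0.7980

From the later pair, β·δ^2·6791 = β·δ^3·8510; dividing through, δ = 6791/8510 = 0.79800.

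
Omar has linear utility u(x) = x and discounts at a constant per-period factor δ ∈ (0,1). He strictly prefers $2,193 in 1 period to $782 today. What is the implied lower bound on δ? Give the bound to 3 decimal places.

The preference means 782 < δ·2193.
So δ > 782/2193 = 0.35659.

δ > 0.357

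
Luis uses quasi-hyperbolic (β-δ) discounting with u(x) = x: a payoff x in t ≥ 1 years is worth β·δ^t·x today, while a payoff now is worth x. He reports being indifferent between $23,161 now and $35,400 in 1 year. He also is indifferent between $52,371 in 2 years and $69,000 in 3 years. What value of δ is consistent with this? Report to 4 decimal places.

From the later pair, β·δ^2·52371 = β·δ^3·69000; dividing through, δ = 52371/69000 = 0.75900.

δ ≈ 0.7590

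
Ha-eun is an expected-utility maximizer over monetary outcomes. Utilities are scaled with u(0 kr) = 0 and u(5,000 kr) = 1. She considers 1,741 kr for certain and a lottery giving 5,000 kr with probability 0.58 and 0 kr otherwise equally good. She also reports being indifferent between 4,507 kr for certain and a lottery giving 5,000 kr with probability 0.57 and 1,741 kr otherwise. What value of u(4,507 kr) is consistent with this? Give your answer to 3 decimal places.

0.819

From the first indifference, u(1,741 kr) = 0.58·u(5,000 kr) + 0.42·u(0 kr) = 0.58·1 + 0.42·0 = 0.58.
The second indifference gives u(4,507 kr) = 0.57·u(5,000 kr) + 0.43·u(1,741 kr) = 0.57·1.00 + 0.43·0.58 = 0.8194.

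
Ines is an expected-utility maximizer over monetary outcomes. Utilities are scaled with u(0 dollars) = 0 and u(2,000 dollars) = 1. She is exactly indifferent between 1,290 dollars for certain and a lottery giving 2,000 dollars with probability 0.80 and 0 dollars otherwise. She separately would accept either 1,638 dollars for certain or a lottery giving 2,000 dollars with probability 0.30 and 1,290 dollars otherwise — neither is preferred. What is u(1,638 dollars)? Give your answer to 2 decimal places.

First, u(1,290 dollars) = 0.80·u(2,000 dollars) + 0.20·u(0 dollars) = 0.80.
Chaining: u(1,638 dollars) = 0.30·1.00 + 0.70·0.80 = 0.8600.

0.86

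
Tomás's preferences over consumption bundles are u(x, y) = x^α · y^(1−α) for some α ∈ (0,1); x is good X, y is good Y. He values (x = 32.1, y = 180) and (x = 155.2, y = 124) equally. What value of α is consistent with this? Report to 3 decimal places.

The Cobb–Douglas utilities coincide, so 32.1^α·180^(1−α) = 155.2^α·124^(1−α).
Taking logs: α·ln 32.1 + (1−α)·ln 180 = α·ln 155.2 + (1−α)·ln 124, i.e. α·-1.575859 = (1−α)·-0.372675.
With A = -1.575859 and B = -0.372675: α·A = (1−α)·B, so α = B/(A+B) = -0.372675/-1.948534 ≈ 0.191.

α ≈ 0.191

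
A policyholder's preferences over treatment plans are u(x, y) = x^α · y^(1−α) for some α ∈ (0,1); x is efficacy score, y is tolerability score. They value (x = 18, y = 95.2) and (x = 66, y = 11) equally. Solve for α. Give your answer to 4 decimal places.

α ≈ 0.6242

Set the two utilities equal: 18^α·95.2^(1−α) = 66^α·11^(1−α).
(18/66)^α = (11/95.2)^(1−α); take logs: α·ln(18/66) = (1−α)·ln(11/95.2), i.e. α·-1.2992830 = (1−α)·-2.1580847.
Thus α·(-3.4573677) = -2.1580847, so α = -2.1580847/-3.4573677 ≈ 0.6242.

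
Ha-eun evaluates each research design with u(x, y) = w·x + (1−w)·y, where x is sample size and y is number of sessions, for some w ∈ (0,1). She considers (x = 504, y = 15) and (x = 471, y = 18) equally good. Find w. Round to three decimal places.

u(504,15) = u(471,18) means w·504 + (1−w)·15 = w·471 + (1−w)·18.
Collecting terms: w·33 = (1−w)·3.
The marginal rate of substitution is 3/33, so w = 3/(33+3) = 0.083.

w = 0.083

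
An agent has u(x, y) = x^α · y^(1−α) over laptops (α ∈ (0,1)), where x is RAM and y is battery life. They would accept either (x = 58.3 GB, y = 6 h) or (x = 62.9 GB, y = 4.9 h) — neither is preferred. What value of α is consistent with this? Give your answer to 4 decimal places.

α ≈ 0.7273

Set the two utilities equal: 58.3^α·6^(1−α) = 62.9^α·4.9^(1−α).
Rearrange to (58.3/62.9)^α = (4.9/6)^(1−α) and take logs: α·-0.0759441 = (1−α)·-0.2025243.
Thus α·(-0.2784684) = -0.2025243, so α = -0.2025243/-0.2784684 ≈ 0.7273.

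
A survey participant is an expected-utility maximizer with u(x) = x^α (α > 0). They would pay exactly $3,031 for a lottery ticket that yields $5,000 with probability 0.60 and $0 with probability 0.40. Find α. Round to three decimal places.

α ≈ 1.021

The lottery's expected utility is 0.60·u(5000) + 0.40·u(0) = 0.60·5000^α (since u(0) = 0 for α > 0).
Setting u(3031) equal to that: 3031^α = 0.60·5000^α ⇒ (3031/5000)^α = 0.60.
Taking logs: α·ln(3031/5000) = ln(0.60), so α = -0.510826 / -0.500545 ≈ 1.021.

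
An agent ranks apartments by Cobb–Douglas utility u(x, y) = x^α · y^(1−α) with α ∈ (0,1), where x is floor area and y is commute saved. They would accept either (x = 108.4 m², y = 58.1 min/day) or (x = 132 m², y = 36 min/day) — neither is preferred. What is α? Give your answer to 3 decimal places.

The Cobb–Douglas utilities coincide, so 108.4^α·58.1^(1−α) = 132^α·36^(1−α).
Rearrange to (108.4/132)^α = (36/58.1)^(1−α) and take logs: α·-0.196974 = (1−α)·-0.478647.
With A = -0.196974 and B = -0.478647: α·A = (1−α)·B, so α = B/(A+B) = -0.478647/-0.675621 ≈ 0.708.

α ≈ 0.708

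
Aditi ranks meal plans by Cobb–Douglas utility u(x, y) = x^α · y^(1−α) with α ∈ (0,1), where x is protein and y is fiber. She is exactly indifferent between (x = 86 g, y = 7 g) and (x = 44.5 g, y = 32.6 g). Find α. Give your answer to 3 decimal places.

α ≈ 0.700

The Cobb–Douglas utilities coincide, so 86^α·7^(1−α) = 44.5^α·32.6^(1−α).
(86/44.5)^α = (32.6/7)^(1−α); take logs: α·ln(86/44.5) = (1−α)·ln(32.6/7), i.e. α·0.658858 = (1−α)·1.538402.
With A = 0.658858 and B = 1.538402: α·A = (1−α)·B, so α = B/(A+B) = 1.538402/2.197260 ≈ 0.700.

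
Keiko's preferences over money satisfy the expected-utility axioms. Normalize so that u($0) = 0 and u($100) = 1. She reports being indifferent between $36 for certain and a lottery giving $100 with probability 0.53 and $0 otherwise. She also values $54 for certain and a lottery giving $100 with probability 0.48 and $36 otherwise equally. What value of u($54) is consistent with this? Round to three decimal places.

0.756

The first gamble pins u($36): it must equal 0.53·1 + 0.47·0 = 0.53.
The second indifference gives u($54) = 0.48·u($100) + 0.52·u($36) = 0.48·1.00 + 0.52·0.53 = 0.7556.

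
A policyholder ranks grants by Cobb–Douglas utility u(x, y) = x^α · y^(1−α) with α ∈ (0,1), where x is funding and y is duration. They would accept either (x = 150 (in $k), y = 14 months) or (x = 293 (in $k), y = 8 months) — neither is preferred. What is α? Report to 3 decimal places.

α ≈ 0.455

Indifference: 150^α · 14^(1−α) = 293^α · 8^(1−α).
Rearrange to (150/293)^α = (8/14)^(1−α) and take logs: α·-0.669537 = (1−α)·-0.559616.
With A = -0.669537 and B = -0.559616: α·A = (1−α)·B, so α = B/(A+B) = -0.559616/-1.229153 ≈ 0.455.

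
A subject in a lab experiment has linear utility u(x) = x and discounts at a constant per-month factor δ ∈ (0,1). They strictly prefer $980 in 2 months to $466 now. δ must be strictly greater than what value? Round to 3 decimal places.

The preference means 466 < δ^2·980.
So δ^2 > 466/980 = 0.47551; taking the square root of both positive sides preserves the inequality.
δ > (466/980)^(1/2) ≈ 0.690.

δ > 0.690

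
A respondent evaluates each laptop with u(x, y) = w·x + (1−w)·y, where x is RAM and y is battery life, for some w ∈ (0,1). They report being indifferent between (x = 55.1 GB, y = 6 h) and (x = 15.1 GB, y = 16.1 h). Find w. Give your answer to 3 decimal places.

u(55.1,6) = u(15.1,16.1) means w·55.1 + (1−w)·6 = w·15.1 + (1−w)·16.1.
Collecting terms: w·40 = (1−w)·10.1.
The marginal rate of substitution is 10.1/40, so w = 10.1/(40+10.1) = 0.202.

w = 0.202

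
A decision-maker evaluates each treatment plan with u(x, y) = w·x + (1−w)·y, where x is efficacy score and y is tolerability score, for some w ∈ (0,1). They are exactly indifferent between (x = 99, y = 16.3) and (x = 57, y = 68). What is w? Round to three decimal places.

w = 0.552

Indifference: w·99 + (1−w)·16.3 = w·57 + (1−w)·68.
w·(99−57) = (1−w)·(68−16.3), i.e. w·42 = (1−w)·51.7.
The marginal rate of substitution is 51.7/42, so w = 51.7/(42+51.7) = 0.552.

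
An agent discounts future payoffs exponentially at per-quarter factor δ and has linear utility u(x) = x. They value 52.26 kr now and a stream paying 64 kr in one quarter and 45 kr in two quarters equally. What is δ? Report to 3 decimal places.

Present value of the stream is 64·δ + 45·δ². Indifference gives 64δ + 45δ² = 52.26.
So 45δ² + 64δ − 52.26 = 0.
δ = (−64 + √(64² + 4·45·52.26)) / (2·45) = (−64 + √13502.80) / 90 ≈ 0.580.

δ ≈ 0.580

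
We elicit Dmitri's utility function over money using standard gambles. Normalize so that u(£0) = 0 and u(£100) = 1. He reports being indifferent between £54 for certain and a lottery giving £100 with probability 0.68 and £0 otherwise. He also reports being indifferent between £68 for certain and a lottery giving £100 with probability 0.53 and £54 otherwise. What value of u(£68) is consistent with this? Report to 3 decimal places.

0.850

The first gamble pins u(£54): it must equal 0.68·1 + 0.32·0 = 0.68.
The second indifference gives u(£68) = 0.53·u(£100) + 0.47·u(£54) = 0.53·1.00 + 0.47·0.68 = 0.8496.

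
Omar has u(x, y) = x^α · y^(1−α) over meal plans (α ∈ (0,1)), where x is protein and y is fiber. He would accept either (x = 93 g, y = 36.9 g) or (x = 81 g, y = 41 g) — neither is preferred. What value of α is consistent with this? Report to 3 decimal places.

Indifference: 93^α · 36.9^(1−α) = 81^α · 41^(1−α).
Taking logs: α·ln 93 + (1−α)·ln 36.9 = α·ln 81 + (1−α)·ln 41, i.e. α·0.138150 = (1−α)·0.105361.
With A = 0.138150 and B = 0.105361: α·A = (1−α)·B, so α = B/(A+B) = 0.105361/0.243511 ≈ 0.433.

α ≈ 0.433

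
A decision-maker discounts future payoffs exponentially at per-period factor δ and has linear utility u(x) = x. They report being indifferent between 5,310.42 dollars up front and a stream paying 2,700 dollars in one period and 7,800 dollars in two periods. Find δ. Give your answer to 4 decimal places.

The stream is worth 2700δ + 7800δ² today, so 2700δ + 7800δ² = 5310.42.
That is, 7800δ² + 2700δ − 5310.42 = 0, a quadratic in δ.
δ = (−2700 + √(2700² + 4·7800·5310.42)) / (2·7800) = (−2700 + √172975104.00) / 15600 ≈ 0.6700.

δ ≈ 0.6700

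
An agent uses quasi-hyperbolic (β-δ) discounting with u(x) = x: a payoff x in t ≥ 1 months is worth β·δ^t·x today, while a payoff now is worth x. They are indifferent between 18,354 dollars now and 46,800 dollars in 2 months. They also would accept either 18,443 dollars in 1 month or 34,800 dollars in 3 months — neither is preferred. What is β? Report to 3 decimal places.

β ≈ 0.740

The second indifference involves only future payoffs, so β cancels: β·δ^1·18443 = β·δ^3·34800, giving δ^2 = 18443/34800 = 0.52997, so δ = 0.72799.
Now use the now-vs-future pair: 18354 = β·δ^2·46800 gives β = 18354/(0.52997·46800) ≈ 0.740.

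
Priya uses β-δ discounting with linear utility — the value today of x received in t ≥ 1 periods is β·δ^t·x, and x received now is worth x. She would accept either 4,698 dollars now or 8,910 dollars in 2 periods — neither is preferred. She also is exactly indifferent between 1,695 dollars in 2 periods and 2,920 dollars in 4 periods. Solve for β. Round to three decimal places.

The second indifference involves only future payoffs, so β cancels: β·δ^2·1695 = β·δ^4·2920, giving δ^2 = 1695/2920 = 0.58048, so δ = 0.76189.
Substituting δ into 4698 = β·δ^2·8910: β = 4698/(5172.072) ≈ 0.908.

β ≈ 0.908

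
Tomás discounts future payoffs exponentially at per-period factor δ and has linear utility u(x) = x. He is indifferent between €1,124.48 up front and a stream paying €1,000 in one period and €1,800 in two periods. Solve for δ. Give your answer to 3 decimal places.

δ ≈ 0.560

Equating present values: 1124.48 = 1000δ + 1800δ².
So 1800δ² + 1000δ − 1124.48 = 0.
By the quadratic formula (taking the positive root), δ = (−1000 + √9096256.00) / 3600 ≈ 0.560.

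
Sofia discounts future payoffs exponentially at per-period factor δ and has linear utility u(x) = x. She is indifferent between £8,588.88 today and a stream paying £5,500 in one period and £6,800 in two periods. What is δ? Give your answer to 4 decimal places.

Equating present values: 8588.88 = 5500δ + 6800δ².
Rearranged: 6800δ² + 5500δ − 8588.88 = 0.
δ = (−5500 + √(5500² + 4·6800·8588.88)) / (2·6800) = (−5500 + √263867536.00) / 13600 ≈ 0.7900.

δ ≈ 0.7900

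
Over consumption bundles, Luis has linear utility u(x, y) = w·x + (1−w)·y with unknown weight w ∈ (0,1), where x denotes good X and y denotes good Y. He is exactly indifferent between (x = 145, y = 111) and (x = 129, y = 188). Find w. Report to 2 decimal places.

w = 0.83

u(145,111) = u(129,188) means w·145 + (1−w)·111 = w·129 + (1−w)·188.
w·(145−129) = (1−w)·(188−111), i.e. w·16 = (1−w)·77.
So w/(1−w) = 77/16 = 4.8125, giving w = 77/(16+77) = 0.83.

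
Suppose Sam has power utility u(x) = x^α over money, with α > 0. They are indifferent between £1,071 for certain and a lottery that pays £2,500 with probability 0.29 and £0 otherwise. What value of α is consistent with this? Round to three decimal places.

EU(lottery) = 0.29·2500^α + 0.71·0 = 0.29·2500^α.
Setting u(1071) equal to that: 1071^α = 0.29·2500^α ⇒ (1071/2500)^α = 0.29.
α = ln(0.29) / ln(1071/2500) = -1.237874/-0.847698 ≈ 1.460.

α ≈ 1.460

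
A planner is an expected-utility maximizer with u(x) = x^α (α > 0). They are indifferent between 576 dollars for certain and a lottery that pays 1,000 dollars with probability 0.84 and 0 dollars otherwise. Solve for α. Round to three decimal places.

EU(lottery) = 0.84·1000^α + 0.16·0 = 0.84·1000^α.
Equating: 576^α = 0.84·1000^α, i.e. 0.5760^α = 0.84.
Taking logs: α·ln(576/1000) = ln(0.84), so α = -0.174353 / -0.551648 ≈ 0.316.

α ≈ 0.316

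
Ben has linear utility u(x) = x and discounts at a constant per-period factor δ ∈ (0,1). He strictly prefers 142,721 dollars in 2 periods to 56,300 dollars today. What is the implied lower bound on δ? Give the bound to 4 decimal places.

δ > 0.6281

The preference means 56300 < δ^2·142721.
Hence δ^2 > 56300/142721 = 0.39448, and x ↦ x^(1/2) is increasing on (0,∞).
δ > (56300/142721)^(1/2) ≈ 0.6281.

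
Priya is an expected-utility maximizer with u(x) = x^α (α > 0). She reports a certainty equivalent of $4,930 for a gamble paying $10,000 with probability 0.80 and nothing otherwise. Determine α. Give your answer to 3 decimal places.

α ≈ 0.316

Since u(0) = 0, the lottery's EU is 0.80·10000^α.
Indifference: 4930^α = 0.80·10000^α, so (4930/10000)^α = 0.80.
Taking logs: α·ln(4930/10000) = ln(0.80), so α = -0.223144 / -0.707246 ≈ 0.316.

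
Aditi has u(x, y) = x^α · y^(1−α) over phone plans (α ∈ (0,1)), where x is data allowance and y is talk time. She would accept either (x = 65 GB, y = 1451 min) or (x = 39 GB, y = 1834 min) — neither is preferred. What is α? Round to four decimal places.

α ≈ 0.3144

The Cobb–Douglas utilities coincide, so 65^α·1451^(1−α) = 39^α·1834^(1−α).
Rearrange to (65/39)^α = (1834/1451)^(1−α) and take logs: α·0.5108256 = (1−α)·0.2342464.
So α/(1−α) = (0.2342464)/(0.5108256) = 0.4585643, and α = 0.4585643/1.4585643 ≈ 0.3144.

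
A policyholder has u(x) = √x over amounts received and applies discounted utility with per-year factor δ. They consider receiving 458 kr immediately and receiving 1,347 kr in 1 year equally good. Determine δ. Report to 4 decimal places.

The payoff in 1 year is discounted by δ, so u(458) = δ·u(1347) and δ = u(458)/u(1347).
With u(x) = √x: δ = √458/√1347 = √(458/1347) = 0.58311.

δ ≈ 0.5831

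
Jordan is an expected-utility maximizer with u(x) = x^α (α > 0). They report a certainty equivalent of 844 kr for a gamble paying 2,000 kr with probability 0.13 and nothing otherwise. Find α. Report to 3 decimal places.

α ≈ 2.365

The lottery's expected utility is 0.13·u(2000) + 0.87·u(0) = 0.13·2000^α (since u(0) = 0 for α > 0).
Indifference: 844^α = 0.13·2000^α, so (844/2000)^α = 0.13.
Take logs: α = ln 0.13 / ln(844/2000) ≈ 2.36479.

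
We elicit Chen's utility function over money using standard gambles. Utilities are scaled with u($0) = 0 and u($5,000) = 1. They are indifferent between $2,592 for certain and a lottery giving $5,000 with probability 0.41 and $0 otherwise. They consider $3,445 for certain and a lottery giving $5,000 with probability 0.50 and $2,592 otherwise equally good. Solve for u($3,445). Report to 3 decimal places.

0.705

First, u($2,592) = 0.41·u($5,000) + 0.59·u($0) = 0.41.
The second indifference gives u($3,445) = 0.50·u($5,000) + 0.50·u($2,592) = 0.50·1.00 + 0.50·0.41 = 0.7050.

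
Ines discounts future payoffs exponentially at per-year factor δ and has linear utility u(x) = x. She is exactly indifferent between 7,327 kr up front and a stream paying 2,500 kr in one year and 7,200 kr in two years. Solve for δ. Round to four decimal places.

Present value of the stream is 2500·δ + 7200·δ². Indifference gives 2500δ + 7200δ² = 7327.
So 7200δ² + 2500δ − 7327 = 0.
The positive root is δ = [−2500 + √(2500² + 4·7200·7327)] / (2·7200) = (−2500 + 14740.000)/14400 ≈ 0.8500.

δ ≈ 0.8500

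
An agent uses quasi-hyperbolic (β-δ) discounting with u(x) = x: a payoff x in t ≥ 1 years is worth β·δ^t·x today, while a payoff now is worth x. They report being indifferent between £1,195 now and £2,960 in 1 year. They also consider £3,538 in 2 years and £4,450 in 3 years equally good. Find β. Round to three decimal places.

β ≈ 0.508

The second indifference involves only future payoffs, so β cancels: β·δ^2·3538 = β·δ^3·4450, giving δ = 3538/4450 = 0.79506.
The first indifference: 1195 = β·δ·2960, so β = 1195/(δ·2960) = 1195/(0.79506·2960) ≈ 0.508.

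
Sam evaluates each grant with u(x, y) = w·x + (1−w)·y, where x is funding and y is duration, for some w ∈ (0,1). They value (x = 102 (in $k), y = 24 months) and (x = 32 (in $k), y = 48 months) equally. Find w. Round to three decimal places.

Equating utilities: w·102 + (1−w)·24 = w·32 + (1−w)·48.
w·(102−32) = (1−w)·(48−24), i.e. w·70 = (1−w)·24.
Hence w = 24/(70+24) = 24/94 = 0.255.

w = 0.255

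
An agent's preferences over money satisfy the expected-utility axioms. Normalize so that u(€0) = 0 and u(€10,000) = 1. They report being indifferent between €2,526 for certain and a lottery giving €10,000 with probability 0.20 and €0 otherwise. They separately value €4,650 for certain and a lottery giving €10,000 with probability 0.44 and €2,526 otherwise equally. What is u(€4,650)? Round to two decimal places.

The first gamble pins u(€2,526): it must equal 0.20·1 + 0.80·0 = 0.20.
Chaining: u(€4,650) = 0.44·1.00 + 0.56·0.20 = 0.5520.

0.55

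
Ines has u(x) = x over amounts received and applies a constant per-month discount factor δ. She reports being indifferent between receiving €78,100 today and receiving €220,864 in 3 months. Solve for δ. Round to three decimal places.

The payoff in 3 months is discounted by δ^3, so u(78100) = δ^3·u(220864) and δ^3 = u(78100)/u(220864).
With u(x) = x: δ^3 = 78100/220864 = 0.35361.
Hence δ = (0.35361)^(1/3) = 0.70715.

δ ≈ 0.707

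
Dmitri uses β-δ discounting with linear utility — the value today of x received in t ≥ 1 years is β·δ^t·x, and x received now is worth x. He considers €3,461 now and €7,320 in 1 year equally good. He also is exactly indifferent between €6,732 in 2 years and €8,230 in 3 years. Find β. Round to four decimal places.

The second indifference involves only future payoffs, so β cancels: β·δ^2·6732 = β·δ^3·8230, giving δ = 6732/8230 = 0.81798.
Now use the now-vs-future pair: 3461 = β·δ·7320 gives β = 3461/(0.81798·7320) ≈ 0.5780.

β ≈ 0.5780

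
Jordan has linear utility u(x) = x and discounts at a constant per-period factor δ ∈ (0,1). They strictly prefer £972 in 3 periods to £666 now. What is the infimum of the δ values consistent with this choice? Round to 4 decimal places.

δ > 0.8816

Comparing present values: 666 < δ^3·972.
Dividing by 972: δ^3 > 0.68519. Both sides are positive, so the cube root keeps the direction.
δ > 0.68519^(1/3) = 0.8816.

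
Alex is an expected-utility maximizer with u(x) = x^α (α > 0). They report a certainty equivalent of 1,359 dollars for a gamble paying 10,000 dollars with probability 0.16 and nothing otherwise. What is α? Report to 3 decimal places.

α ≈ 0.918

Since u(0) = 0, the lottery's EU is 0.16·10000^α.
Setting u(1359) equal to that: 1359^α = 0.16·10000^α ⇒ (1359/10000)^α = 0.16.
Take logs: α = ln 0.16 / ln(1359/10000) ≈ 0.91820.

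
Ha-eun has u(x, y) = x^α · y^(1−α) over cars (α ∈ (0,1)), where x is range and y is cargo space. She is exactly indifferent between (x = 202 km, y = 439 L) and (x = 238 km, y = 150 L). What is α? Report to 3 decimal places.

Indifference: 202^α · 439^(1−α) = 238^α · 150^(1−α).
(202/238)^α = (150/439)^(1−α); take logs: α·ln(202/238) = (1−α)·ln(150/439), i.e. α·-0.164003 = (1−α)·-1.073864.
Thus α·(-1.237867) = -1.073864, so α = -1.073864/-1.237867 ≈ 0.868.

α ≈ 0.868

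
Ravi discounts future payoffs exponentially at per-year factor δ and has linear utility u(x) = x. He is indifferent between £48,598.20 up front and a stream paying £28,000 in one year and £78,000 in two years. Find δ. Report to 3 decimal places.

δ ≈ 0.630

Present value of the stream is 28000·δ + 78000·δ². Indifference gives 28000δ + 78000δ² = 48598.20.
That is, 78000δ² + 28000δ − 48598.20 = 0, a quadratic in δ.
The positive root is δ = [−28000 + √(28000² + 4·78000·48598.20)] / (2·78000) = (−28000 + 126280.000)/156000 ≈ 0.630.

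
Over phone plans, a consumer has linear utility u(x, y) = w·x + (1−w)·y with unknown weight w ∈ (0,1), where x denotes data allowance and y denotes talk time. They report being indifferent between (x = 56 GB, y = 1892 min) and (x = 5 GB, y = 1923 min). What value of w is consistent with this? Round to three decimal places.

u(56,1892) = u(5,1923) means w·56 + (1−w)·1892 = w·5 + (1−w)·1923.
w·(56−5) = (1−w)·(1923−1892), i.e. w·51 = (1−w)·31.
The marginal rate of substitution is 31/51, so w = 31/(51+31) = 0.378.

w = 0.378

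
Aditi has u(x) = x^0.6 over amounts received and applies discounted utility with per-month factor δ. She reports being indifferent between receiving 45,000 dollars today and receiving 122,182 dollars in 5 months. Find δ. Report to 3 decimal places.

Indifference means u(45000) = δ^5 · u(122182), so δ^5 = u(45000)/u(122182).
With u(x) = x^0.6: δ^5 = 45000^0.6/122182^0.6 = (45000/122182)^0.6 = 0.54919.
Hence δ = (0.54919)^(1/5) = 0.88704.

δ ≈ 0.887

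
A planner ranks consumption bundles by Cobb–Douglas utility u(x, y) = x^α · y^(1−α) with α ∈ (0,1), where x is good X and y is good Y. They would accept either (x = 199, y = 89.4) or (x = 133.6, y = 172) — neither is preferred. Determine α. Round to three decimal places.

Set the two utilities equal: 199^α·89.4^(1−α) = 133.6^α·172^(1−α).
Rearrange to (199/133.6)^α = (172/89.4)^(1−α) and take logs: α·0.398455 = (1−α)·0.654374.
So α/(1−α) = (0.654374)/(0.398455) = 1.642278, and α = 1.642278/2.642278 ≈ 0.622.

α ≈ 0.622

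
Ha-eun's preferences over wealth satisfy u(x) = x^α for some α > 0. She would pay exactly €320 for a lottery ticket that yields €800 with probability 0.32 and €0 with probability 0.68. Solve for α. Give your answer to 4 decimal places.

The lottery's expected utility is 0.32·u(800) + 0.68·u(0) = 0.32·800^α (since u(0) = 0 for α > 0).
Equating: 320^α = 0.32·800^α, i.e. 0.4000^α = 0.32.
α = ln(0.32) / ln(320/800) = -1.1394343/-0.9162907 ≈ 1.2435.

α ≈ 1.2435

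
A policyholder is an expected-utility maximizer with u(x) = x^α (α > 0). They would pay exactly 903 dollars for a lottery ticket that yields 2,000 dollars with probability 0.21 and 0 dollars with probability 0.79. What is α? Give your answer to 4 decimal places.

The lottery's expected utility is 0.21·u(2000) + 0.79·u(0) = 0.21·2000^α (since u(0) = 0 for α > 0).
Indifference: 903^α = 0.21·2000^α, so (903/2000)^α = 0.21.
Take logs: α = ln 0.21 / ln(903/2000) ≈ 1.962635.

α ≈ 1.9626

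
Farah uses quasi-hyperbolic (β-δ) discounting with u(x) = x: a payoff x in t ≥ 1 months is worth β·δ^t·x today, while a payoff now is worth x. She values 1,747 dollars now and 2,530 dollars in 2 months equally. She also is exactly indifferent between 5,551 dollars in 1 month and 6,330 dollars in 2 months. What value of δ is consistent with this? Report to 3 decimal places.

δ ≈ 0.877

The second indifference involves only future payoffs, so β cancels: β·δ^1·5551 = β·δ^2·6330, giving δ = 5551/6330 = 0.87694.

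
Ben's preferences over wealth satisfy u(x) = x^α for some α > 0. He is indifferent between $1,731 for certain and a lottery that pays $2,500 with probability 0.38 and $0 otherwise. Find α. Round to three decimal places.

α ≈ 2.632

Since u(0) = 0, the lottery's EU is 0.38·2500^α.
Setting u(1731) equal to that: 1731^α = 0.38·2500^α ⇒ (1731/2500)^α = 0.38.
Taking logs: α·ln(1731/2500) = ln(0.38), so α = -0.967584 / -0.367591 ≈ 2.632.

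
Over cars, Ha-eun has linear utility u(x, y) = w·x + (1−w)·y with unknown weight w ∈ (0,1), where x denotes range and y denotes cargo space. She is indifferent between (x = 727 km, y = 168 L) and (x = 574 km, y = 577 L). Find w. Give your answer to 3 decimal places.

w = 0.728

Equating utilities: w·727 + (1−w)·168 = w·574 + (1−w)·577.
Rearranging, 153·w − 409·(1−w) = 0.
So w/(1−w) = 409/153 = 2.6732, giving w = 409/(153+409) = 0.728.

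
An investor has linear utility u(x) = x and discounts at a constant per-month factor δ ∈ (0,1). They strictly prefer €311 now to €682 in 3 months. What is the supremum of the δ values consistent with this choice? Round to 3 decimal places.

δ < 0.770

Under u(x) = x this choice says 311 > δ^3·682.
Hence δ^3 < 311/682 = 0.45601, and x ↦ x^(1/3) is increasing on (0,∞).
δ < (311/682)^(1/3) ≈ 0.770.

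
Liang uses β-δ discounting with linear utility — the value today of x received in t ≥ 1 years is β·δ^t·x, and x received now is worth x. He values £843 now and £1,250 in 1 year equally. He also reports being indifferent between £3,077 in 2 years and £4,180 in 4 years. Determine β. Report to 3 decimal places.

The second indifference involves only future payoffs, so β cancels: β·δ^2·3077 = β·δ^4·4180, giving δ^2 = 3077/4180 = 0.73612, so δ = 0.85798.
Substituting δ into 843 = β·δ·1250: β = 843/(1072.471) ≈ 0.786.

β ≈ 0.786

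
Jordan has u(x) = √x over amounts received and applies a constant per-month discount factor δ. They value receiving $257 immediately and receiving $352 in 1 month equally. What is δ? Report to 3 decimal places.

Indifference means u(257) = δ · u(352), so δ = u(257)/u(352).
With u(x) = √x: δ = √257/√352 = √(257/352) = 0.85447.

δ ≈ 0.854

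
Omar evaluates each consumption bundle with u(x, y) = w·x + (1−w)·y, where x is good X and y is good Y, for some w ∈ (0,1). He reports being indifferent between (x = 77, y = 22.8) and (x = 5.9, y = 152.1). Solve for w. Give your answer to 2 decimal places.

w = 0.65

Equating utilities: w·77 + (1−w)·22.8 = w·5.9 + (1−w)·152.1.
w·(77−5.9) = (1−w)·(152.1−22.8), i.e. w·71.1 = (1−w)·129.3.
So w/(1−w) = 129.3/71.1 = 1.8186, giving w = 129.3/(71.1+129.3) = 0.65.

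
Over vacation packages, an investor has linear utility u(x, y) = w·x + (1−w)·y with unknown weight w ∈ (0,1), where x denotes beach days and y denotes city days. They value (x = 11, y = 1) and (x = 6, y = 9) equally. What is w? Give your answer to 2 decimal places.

u(11,1) = u(6,9) means w·11 + (1−w)·1 = w·6 + (1−w)·9.
Rearranging, 5·w − 8·(1−w) = 0.
The marginal rate of substitution is 8/5, so w = 8/(5+8) = 0.62.

w = 0.62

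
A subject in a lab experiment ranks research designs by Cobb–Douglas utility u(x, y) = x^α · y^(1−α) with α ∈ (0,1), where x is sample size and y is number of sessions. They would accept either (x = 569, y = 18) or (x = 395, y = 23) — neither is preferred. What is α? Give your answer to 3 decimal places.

α ≈ 0.402

Set the two utilities equal: 569^α·18^(1−α) = 395^α·23^(1−α).
Rearrange to (569/395)^α = (23/18)^(1−α) and take logs: α·0.364995 = (1−α)·0.245122.
Thus α·(0.610117) = 0.245122, so α = 0.245122/0.610117 ≈ 0.402.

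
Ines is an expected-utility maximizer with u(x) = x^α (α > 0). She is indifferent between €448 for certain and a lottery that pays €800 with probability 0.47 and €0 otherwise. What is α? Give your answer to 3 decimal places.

α ≈ 1.302

Since u(0) = 0, the lottery's EU is 0.47·800^α.
Equating: 448^α = 0.47·800^α, i.e. 0.5600^α = 0.47.
Take logs: α = ln 0.47 / ln(448/800) ≈ 1.30217.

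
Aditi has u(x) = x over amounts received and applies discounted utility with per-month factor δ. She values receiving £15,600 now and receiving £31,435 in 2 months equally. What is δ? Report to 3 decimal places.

δ ≈ 0.704

Equating discounted utilities: u(15600) = δ^2·u(31435) ⇒ δ^2 = u(15600)/u(31435).
With u(x) = x: δ^2 = 15600/31435 = 0.49626.
Hence δ = (0.49626)^(1/2) = 0.70446.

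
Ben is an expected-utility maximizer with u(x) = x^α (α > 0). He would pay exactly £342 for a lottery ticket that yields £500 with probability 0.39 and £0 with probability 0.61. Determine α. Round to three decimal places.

α ≈ 2.479

The lottery's expected utility is 0.39·u(500) + 0.61·u(0) = 0.39·500^α (since u(0) = 0 for α > 0).
Equating: 342^α = 0.39·500^α, i.e. 0.6840^α = 0.39.
Take logs: α = ln 0.39 / ln(342/500) ≈ 2.47924.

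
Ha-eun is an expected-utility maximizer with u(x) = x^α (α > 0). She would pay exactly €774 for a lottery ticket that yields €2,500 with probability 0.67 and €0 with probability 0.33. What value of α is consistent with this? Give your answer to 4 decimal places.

Since u(0) = 0, the lottery's EU is 0.67·2500^α.
Setting u(774) equal to that: 774^α = 0.67·2500^α ⇒ (774/2500)^α = 0.67.
Take logs: α = ln 0.67 / ln(774/2500) ≈ 0.341566.

α ≈ 0.3416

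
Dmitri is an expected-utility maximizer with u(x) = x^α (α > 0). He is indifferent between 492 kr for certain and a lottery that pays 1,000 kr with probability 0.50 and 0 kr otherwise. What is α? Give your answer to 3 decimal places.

EU(lottery) = 0.50·1000^α + 0.50·0 = 0.50·1000^α.
Setting u(492) equal to that: 492^α = 0.50·1000^α ⇒ (492/1000)^α = 0.50.
Take logs: α = ln 0.50 / ln(492/1000) ≈ 0.97726.

α ≈ 0.977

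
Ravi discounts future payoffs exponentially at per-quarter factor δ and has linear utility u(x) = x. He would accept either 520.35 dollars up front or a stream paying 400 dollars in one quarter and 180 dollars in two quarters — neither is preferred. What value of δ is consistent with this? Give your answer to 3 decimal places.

δ ≈ 0.920

Present value of the stream is 400·δ + 180·δ². Indifference gives 400δ + 180δ² = 520.35.
Rearranged: 180δ² + 400δ − 520.35 = 0.
By the quadratic formula (taking the positive root), δ = (−400 + √534652.00) / 360 ≈ 0.920.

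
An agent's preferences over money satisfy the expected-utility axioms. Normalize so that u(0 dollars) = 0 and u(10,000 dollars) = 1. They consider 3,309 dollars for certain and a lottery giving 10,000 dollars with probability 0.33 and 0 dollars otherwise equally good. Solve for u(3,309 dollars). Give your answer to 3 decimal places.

By the standard-gamble method, u(3,309 dollars) is just the indifference probability on the best outcome: 0.33.

0.330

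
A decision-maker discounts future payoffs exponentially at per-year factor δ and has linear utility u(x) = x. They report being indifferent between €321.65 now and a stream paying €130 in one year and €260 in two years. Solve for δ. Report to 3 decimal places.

δ ≈ 0.890

The stream is worth 130δ + 260δ² today, so 130δ + 260δ² = 321.65.
So 260δ² + 130δ − 321.65 = 0.
The positive root is δ = [−130 + √(130² + 4·260·321.65)] / (2·260) = (−130 + 592.804)/520 ≈ 0.890.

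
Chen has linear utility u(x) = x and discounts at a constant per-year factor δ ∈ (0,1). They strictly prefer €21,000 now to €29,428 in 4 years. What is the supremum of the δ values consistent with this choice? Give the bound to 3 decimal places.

Comparing present values: 21000 > δ^4·29428.
Dividing by 29428: δ^4 < 0.71361. Both sides are positive, so the 4th root keeps the direction.
δ < (21000/29428)^(1/4) ≈ 0.919.

δ < 0.919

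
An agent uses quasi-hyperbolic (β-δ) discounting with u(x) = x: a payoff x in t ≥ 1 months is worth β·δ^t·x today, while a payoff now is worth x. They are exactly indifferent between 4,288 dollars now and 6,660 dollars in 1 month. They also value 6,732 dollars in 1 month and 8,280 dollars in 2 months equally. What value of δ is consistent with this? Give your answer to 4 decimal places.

From the later pair, β·δ^1·6732 = β·δ^2·8280; dividing through, δ = 6732/8280 = 0.81304.

δ ≈ 0.8130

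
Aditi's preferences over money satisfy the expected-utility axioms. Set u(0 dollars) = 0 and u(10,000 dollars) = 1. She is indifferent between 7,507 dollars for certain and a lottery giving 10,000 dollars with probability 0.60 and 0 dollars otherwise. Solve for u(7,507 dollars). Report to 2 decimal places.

0.60

u(7,507 dollars) equals the lottery's expected utility: 0.60·1 + 0.40·0 = 0.60.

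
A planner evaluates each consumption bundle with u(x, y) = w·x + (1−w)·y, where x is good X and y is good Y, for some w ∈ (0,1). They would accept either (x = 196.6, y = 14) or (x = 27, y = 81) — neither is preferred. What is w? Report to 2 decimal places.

u(196.6,14) = u(27,81) means w·196.6 + (1−w)·14 = w·27 + (1−w)·81.
Rearranging, 169.6·w − 67·(1−w) = 0.
The marginal rate of substitution is 67/169.6, so w = 67/(169.6+67) = 0.28.

w = 0.28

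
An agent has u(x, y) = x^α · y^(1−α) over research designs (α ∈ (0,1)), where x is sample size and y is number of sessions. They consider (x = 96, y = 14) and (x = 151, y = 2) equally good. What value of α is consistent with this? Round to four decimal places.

α ≈ 0.8112

The Cobb–Douglas utilities coincide, so 96^α·14^(1−α) = 151^α·2^(1−α).
Taking logs: α·ln 96 + (1−α)·ln 14 = α·ln 151 + (1−α)·ln 2, i.e. α·-0.4529316 = (1−α)·-1.9459101.
Thus α·(-2.3988417) = -1.9459101, so α = -1.9459101/-2.3988417 ≈ 0.8112.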